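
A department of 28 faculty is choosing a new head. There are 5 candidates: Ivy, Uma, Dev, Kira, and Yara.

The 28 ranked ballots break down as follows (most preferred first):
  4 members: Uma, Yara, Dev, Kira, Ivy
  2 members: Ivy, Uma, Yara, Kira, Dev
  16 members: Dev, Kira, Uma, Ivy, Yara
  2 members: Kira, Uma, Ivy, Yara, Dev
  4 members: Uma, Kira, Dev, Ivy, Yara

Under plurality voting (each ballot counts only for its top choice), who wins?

First-place votes: Ivy 2, Uma 8, Dev 16, Kira 2, Yara 0.

Dev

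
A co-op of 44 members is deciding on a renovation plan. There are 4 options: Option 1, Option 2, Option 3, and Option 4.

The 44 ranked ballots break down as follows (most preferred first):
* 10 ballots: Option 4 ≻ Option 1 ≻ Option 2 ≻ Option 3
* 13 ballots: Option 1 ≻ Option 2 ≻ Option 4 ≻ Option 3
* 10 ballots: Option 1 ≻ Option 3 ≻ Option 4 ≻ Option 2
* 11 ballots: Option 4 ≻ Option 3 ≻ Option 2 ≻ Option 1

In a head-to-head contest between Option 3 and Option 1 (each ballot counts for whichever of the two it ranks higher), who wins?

Option 3 is ranked above Option 1 on 11 ballots; Option 1 above Option 3 on 33.

Option 1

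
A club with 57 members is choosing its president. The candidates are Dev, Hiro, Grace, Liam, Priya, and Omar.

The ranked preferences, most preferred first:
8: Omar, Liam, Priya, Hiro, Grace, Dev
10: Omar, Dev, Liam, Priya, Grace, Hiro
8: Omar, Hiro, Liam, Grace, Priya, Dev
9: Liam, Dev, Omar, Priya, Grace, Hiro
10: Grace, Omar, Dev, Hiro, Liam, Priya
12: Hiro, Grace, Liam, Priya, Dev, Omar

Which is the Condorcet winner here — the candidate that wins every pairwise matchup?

Omar

Omar vs Dev: 36–21
Omar vs Hiro: 45–12
Omar vs Grace: 35–22
Omar vs Liam: 36–21
Omar vs Priya: 45–12
Omar beats every other candidate.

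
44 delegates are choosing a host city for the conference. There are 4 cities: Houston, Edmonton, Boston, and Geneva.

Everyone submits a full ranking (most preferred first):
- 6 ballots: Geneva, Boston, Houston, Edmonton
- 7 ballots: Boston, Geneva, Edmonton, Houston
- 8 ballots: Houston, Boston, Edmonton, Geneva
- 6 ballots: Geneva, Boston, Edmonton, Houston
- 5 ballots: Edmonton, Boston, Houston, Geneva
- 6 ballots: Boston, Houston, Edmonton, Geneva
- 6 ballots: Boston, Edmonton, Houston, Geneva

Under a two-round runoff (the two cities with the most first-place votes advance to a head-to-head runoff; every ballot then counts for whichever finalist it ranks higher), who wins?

Round 1 first-place votes: Houston 8, Edmonton 5, Boston 19, Geneva 12. Boston and Geneva advance.
Runoff: Boston is ranked above Geneva on 32 ballots, Geneva above Boston on 12.

Boston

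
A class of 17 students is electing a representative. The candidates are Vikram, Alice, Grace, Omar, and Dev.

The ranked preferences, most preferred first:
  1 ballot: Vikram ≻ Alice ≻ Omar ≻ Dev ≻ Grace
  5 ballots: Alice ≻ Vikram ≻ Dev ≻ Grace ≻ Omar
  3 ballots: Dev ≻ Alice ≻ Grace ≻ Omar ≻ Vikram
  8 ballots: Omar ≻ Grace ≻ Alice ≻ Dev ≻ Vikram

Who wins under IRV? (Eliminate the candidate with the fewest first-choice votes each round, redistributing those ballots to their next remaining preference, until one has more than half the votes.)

Round 1: Vikram 1, Alice 5, Grace 0, Omar 8, Dev 3. Grace eliminated.
Round 2: Vikram 1, Alice 5, Omar 8, Dev 3. Vikram eliminated.
Round 3: Alice 6, Omar 8, Dev 3. Dev eliminated.
Round 4: Alice 9, Omar 8. Alice has a majority (≥9).

Alice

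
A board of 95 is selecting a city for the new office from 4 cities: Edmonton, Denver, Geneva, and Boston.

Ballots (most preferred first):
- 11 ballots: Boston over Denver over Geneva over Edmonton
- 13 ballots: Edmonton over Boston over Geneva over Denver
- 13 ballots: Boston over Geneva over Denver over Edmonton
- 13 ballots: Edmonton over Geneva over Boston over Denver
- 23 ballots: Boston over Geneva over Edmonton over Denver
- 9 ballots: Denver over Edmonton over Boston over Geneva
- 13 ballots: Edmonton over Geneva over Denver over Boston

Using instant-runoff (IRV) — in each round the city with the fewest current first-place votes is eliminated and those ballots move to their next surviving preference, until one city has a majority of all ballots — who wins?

Edmonton

Round 1: Edmonton 39, Denver 9, Geneva 0, Boston 47. Geneva eliminated.
Round 2: Edmonton 39, Denver 9, Boston 47. Denver eliminated.
Round 3: Edmonton 48, Boston 47. Edmonton has a majority (≥48).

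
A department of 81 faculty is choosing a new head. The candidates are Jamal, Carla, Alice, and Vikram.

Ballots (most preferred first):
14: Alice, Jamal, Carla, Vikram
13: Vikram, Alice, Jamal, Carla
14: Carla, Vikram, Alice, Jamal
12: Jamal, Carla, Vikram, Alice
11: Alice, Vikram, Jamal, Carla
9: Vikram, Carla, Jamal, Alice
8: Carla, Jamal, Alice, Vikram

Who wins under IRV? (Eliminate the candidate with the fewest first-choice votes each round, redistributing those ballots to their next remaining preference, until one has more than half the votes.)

Round 1: Jamal 12, Carla 22, Alice 25, Vikram 22. Jamal eliminated.
Round 2: Carla 34, Alice 25, Vikram 22. Vikram eliminated.
Round 3: Carla 43, Alice 38. Carla has a majority (≥41).

Carla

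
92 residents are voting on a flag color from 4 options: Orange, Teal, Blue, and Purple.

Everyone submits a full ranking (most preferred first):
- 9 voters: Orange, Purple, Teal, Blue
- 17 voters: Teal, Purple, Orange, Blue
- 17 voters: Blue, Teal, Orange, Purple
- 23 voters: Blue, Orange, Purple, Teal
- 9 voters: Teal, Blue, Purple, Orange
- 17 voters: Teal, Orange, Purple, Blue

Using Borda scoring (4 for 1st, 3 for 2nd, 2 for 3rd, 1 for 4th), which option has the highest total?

Teal

Orange: 9×4 + 17×2 + 17×2 + 23×3 + 9×1 + 17×3 = 233
Teal: 9×2 + 17×4 + 17×3 + 23×1 + 9×4 + 17×4 = 264
Blue: 9×1 + 17×1 + 17×4 + 23×4 + 9×3 + 17×1 = 230
Purple: 9×3 + 17×3 + 17×1 + 23×2 + 9×2 + 17×2 = 193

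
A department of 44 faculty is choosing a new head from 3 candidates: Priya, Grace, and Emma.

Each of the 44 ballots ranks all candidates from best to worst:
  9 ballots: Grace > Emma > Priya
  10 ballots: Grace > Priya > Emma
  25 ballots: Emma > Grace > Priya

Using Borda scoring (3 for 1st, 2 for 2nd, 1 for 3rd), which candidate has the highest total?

Grace

Priya: 9×1 + 10×2 + 25×1 = 54
Grace: 9×3 + 10×3 + 25×2 = 107
Emma: 9×2 + 10×1 + 25×3 = 103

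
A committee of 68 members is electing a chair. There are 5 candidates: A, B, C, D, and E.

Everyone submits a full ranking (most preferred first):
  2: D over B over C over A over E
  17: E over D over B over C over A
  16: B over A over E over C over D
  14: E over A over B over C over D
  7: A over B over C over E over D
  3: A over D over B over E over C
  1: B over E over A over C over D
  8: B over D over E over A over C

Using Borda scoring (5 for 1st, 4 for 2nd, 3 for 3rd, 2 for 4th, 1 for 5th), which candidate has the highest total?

B

A: 2×2 + 17×1 + 16×4 + 14×4 + 7×5 + 3×5 + 1×3 + 8×2 = 210
B: 2×4 + 17×3 + 16×5 + 14×3 + 7×4 + 3×3 + 1×5 + 8×5 = 263
C: 2×3 + 17×2 + 16×2 + 14×2 + 7×3 + 3×1 + 1×2 + 8×1 = 134
D: 2×5 + 17×4 + 16×1 + 14×1 + 7×1 + 3×4 + 1×1 + 8×4 = 160
E: 2×1 + 17×5 + 16×3 + 14×5 + 7×2 + 3×2 + 1×4 + 8×3 = 253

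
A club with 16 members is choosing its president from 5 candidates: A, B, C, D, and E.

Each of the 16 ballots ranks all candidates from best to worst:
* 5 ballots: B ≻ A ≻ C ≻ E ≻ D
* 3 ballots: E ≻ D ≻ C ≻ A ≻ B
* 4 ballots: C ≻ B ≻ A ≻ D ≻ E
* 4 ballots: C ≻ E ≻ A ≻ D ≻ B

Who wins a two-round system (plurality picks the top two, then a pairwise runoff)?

C

Round 1 first-place votes: A 0, B 5, C 8, D 0, E 3. C and B advance.
Runoff: C is ranked above B on 11 ballots, B above C on 5.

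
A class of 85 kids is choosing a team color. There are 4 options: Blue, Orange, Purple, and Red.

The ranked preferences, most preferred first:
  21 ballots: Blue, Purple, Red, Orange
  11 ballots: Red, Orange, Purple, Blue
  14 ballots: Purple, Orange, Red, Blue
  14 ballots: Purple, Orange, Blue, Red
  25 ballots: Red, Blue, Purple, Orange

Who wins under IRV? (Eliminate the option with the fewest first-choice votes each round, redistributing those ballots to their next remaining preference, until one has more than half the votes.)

Purple

Round 1: Blue 21, Orange 0, Purple 28, Red 36. Orange eliminated.
Round 2: Blue 21, Purple 28, Red 36. Blue eliminated.
Round 3: Purple 49, Red 36. Purple has a majority (≥43).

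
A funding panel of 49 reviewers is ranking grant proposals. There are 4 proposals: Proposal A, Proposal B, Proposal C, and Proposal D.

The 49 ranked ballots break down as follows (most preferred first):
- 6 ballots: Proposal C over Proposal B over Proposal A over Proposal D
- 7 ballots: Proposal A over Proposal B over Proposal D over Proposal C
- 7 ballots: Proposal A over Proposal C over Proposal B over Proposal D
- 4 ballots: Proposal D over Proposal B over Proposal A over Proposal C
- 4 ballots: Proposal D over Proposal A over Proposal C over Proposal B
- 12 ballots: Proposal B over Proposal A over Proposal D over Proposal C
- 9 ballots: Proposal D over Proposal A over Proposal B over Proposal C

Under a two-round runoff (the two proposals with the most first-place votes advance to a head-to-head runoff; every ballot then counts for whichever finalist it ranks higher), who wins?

Proposal A

Round 1 first-place votes: Proposal A 14, Proposal B 12, Proposal C 6, Proposal D 17. Proposal D and Proposal A advance.
Runoff: Proposal D is ranked above Proposal A on 17 ballots, Proposal A above Proposal D on 32.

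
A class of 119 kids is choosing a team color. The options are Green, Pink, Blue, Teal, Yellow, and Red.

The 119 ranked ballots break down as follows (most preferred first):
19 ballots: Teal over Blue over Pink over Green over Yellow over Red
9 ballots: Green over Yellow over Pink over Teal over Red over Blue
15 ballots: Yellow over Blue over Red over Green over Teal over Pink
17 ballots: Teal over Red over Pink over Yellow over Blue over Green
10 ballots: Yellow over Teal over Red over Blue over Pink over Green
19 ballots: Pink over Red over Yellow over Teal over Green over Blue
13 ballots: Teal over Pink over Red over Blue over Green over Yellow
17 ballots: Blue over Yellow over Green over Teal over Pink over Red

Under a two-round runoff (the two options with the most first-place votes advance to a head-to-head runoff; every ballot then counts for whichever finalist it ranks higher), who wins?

Round 1 first-place votes: Green 9, Pink 19, Blue 17, Teal 49, Yellow 25, Red 0. Teal and Yellow advance.
Runoff: Teal is ranked above Yellow on 49 ballots, Yellow above Teal on 70.

Yellow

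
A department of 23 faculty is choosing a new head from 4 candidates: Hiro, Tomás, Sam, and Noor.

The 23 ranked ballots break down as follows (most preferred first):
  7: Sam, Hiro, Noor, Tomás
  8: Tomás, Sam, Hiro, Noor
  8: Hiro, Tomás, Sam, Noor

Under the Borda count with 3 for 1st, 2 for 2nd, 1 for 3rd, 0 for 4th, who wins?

Hiro

Hiro: 7×2 + 8×1 + 8×3 = 46
Tomás: 7×0 + 8×3 + 8×2 = 40
Sam: 7×3 + 8×2 + 8×1 = 45
Noor: 7×1 + 8×0 + 8×0 = 7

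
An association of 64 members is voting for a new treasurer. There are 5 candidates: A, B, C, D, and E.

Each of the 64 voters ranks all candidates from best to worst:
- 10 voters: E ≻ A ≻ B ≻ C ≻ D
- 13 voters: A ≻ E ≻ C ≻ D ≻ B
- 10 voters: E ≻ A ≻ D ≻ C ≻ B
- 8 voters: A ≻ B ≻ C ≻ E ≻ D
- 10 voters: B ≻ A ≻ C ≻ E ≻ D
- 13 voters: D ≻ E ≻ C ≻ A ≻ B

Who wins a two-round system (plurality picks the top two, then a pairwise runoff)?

E

Round 1 first-place votes: A 21, B 10, C 0, D 13, E 20. A and E advance.
Runoff: A is ranked above E on 31 ballots, E above A on 33.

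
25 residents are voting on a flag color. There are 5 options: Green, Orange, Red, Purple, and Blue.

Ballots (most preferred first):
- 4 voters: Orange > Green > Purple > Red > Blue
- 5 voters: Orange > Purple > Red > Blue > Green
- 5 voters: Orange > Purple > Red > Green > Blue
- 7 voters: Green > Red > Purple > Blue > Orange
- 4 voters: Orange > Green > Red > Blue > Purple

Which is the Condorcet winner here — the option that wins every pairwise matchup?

Orange vs Green: 18–7
Orange vs Red: 18–7
Orange vs Purple: 18–7
Orange vs Blue: 18–7
Orange beats every other option.

Orange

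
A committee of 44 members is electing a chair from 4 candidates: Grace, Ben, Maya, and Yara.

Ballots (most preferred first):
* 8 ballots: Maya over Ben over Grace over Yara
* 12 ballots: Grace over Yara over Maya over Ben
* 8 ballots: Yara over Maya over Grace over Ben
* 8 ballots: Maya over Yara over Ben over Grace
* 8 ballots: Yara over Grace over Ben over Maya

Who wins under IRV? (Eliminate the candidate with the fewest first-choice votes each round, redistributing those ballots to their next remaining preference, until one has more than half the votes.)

Yara

Round 1: Grace 12, Ben 0, Maya 16, Yara 16. Ben eliminated.
Round 2: Grace 12, Maya 16, Yara 16. Grace eliminated.
Round 3: Maya 16, Yara 28. Yara has a majority (≥23).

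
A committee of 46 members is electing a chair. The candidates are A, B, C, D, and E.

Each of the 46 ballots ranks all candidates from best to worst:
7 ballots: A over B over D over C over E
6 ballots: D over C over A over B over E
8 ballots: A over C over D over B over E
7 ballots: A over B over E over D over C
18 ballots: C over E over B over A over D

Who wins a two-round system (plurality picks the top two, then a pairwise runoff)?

C

Round 1 first-place votes: A 22, B 0, C 18, D 6, E 0. A and C advance.
Runoff: A is ranked above C on 22 ballots, C above A on 24.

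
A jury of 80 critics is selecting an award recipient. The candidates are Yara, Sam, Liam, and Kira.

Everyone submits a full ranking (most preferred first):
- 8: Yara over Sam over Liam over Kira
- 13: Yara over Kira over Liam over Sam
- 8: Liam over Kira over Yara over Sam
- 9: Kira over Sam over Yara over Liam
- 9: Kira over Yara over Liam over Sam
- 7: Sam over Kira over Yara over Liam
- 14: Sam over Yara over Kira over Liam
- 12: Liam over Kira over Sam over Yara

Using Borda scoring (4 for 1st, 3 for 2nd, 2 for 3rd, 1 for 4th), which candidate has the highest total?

Yara: 8×4 + 13×4 + 8×2 + 9×2 + 9×3 + 7×2 + 14×3 + 12×1 = 213
Sam: 8×3 + 13×1 + 8×1 + 9×3 + 9×1 + 7×4 + 14×4 + 12×2 = 189
Liam: 8×2 + 13×2 + 8×4 + 9×1 + 9×2 + 7×1 + 14×1 + 12×4 = 170
Kira: 8×1 + 13×3 + 8×3 + 9×4 + 9×4 + 7×3 + 14×2 + 12×3 = 228

Kira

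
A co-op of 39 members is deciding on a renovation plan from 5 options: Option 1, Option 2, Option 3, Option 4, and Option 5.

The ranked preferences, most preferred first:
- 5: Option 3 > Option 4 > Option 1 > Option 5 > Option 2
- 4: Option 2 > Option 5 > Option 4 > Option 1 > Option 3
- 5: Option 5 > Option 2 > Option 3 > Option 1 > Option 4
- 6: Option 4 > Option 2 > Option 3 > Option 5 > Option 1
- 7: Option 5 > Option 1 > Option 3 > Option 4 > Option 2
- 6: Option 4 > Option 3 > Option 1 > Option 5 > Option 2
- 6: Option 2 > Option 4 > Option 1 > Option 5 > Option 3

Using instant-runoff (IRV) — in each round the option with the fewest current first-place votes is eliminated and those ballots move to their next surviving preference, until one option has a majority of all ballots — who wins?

Option 4

Round 1: Option 1 0, Option 2 10, Option 3 5, Option 4 12, Option 5 12. Option 1 eliminated.
Round 2: Option 2 10, Option 3 5, Option 4 12, Option 5 12. Option 3 eliminated.
Round 3: Option 2 10, Option 4 17, Option 5 12. Option 2 eliminated.
Round 4: Option 4 23, Option 5 16. Option 4 has a majority (≥20).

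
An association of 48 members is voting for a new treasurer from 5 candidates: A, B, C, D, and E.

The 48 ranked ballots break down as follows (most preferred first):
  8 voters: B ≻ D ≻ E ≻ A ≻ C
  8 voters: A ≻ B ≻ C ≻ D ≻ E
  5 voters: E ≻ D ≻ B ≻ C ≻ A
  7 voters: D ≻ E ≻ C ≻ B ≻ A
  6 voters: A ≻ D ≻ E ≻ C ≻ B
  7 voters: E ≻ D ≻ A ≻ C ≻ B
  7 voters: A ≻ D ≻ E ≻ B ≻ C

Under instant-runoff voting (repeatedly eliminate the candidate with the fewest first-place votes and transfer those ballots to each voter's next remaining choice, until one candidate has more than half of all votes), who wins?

E

Round 1: A 21, B 8, C 0, D 7, E 12. C eliminated.
Round 2: A 21, B 8, D 7, E 12. D eliminated.
Round 3: A 21, B 8, E 19. B eliminated.
Round 4: A 21, E 27. E has a majority (≥25).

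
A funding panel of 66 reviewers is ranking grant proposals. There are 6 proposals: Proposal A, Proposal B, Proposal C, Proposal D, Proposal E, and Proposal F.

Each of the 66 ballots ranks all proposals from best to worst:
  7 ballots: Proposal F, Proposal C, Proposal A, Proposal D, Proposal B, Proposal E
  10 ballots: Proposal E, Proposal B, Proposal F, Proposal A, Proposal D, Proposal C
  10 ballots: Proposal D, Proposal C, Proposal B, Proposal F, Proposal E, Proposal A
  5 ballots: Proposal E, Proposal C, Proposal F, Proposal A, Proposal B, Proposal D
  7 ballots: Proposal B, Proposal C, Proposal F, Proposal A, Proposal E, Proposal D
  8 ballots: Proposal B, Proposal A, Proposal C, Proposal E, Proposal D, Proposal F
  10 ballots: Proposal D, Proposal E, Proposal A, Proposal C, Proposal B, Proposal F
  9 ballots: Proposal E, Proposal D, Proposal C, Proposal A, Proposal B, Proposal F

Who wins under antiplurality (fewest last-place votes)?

Proposal B

Last-place votes: Proposal A 10, Proposal B 0, Proposal C 10, Proposal D 12, Proposal E 7, Proposal F 27.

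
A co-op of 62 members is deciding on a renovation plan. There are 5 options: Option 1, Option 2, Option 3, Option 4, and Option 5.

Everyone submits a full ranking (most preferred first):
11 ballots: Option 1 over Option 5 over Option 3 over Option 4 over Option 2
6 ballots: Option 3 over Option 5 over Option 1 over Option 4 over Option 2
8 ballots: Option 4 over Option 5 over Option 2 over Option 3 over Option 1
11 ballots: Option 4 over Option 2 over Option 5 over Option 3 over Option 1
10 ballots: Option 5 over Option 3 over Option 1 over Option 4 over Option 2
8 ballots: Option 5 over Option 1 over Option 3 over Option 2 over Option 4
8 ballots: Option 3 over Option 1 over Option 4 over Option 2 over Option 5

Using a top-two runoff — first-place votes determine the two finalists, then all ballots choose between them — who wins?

Round 1 first-place votes: Option 1 11, Option 2 0, Option 3 14, Option 4 19, Option 5 18. Option 4 and Option 5 advance.
Runoff: Option 4 is ranked above Option 5 on 27 ballots, Option 5 above Option 4 on 35.

Option 5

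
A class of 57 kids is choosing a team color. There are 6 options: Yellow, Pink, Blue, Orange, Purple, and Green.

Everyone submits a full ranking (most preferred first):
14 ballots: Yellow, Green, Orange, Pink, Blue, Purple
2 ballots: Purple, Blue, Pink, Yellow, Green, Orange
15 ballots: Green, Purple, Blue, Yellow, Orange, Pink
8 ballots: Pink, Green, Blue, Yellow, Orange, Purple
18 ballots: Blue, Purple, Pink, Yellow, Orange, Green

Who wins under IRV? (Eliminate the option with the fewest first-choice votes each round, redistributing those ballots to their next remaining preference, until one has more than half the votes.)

Round 1: Yellow 14, Pink 8, Blue 18, Orange 0, Purple 2, Green 15. Orange eliminated.
Round 2: Yellow 14, Pink 8, Blue 18, Purple 2, Green 15. Purple eliminated.
Round 3: Yellow 14, Pink 8, Blue 20, Green 15. Pink eliminated.
Round 4: Yellow 14, Blue 20, Green 23. Yellow eliminated.
Round 5: Blue 20, Green 37. Green has a majority (≥29).

Green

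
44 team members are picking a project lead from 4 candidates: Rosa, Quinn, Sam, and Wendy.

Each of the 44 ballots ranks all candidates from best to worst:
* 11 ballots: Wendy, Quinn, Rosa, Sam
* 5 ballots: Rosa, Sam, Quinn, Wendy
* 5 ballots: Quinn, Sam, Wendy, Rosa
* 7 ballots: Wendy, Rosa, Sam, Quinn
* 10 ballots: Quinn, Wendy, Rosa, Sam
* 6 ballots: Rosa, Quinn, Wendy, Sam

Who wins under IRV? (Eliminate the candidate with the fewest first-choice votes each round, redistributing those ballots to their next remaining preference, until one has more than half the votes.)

Round 1: Rosa 11, Quinn 15, Sam 0, Wendy 18. Sam eliminated.
Round 2: Rosa 11, Quinn 15, Wendy 18. Rosa eliminated.
Round 3: Quinn 26, Wendy 18. Quinn has a majority (≥23).

Quinn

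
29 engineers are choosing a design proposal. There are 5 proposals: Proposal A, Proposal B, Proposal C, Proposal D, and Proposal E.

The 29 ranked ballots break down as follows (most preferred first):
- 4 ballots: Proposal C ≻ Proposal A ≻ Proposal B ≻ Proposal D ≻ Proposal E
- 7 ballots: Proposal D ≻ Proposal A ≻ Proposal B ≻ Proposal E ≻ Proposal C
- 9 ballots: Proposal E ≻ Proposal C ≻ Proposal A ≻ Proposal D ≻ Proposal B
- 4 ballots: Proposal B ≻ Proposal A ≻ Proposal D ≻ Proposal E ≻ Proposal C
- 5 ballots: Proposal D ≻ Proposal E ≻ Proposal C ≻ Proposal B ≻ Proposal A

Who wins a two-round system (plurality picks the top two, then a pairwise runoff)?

Proposal D

Round 1 first-place votes: Proposal A 0, Proposal B 4, Proposal C 4, Proposal D 12, Proposal E 9. Proposal D and Proposal E advance.
Runoff: Proposal D is ranked above Proposal E on 20 ballots, Proposal E above Proposal D on 9.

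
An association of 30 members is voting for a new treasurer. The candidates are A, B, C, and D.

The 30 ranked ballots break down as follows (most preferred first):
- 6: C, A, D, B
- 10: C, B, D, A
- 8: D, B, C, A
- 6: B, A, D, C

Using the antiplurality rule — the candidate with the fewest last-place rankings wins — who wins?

D

Last-place votes: A 18, B 6, C 6, D 0.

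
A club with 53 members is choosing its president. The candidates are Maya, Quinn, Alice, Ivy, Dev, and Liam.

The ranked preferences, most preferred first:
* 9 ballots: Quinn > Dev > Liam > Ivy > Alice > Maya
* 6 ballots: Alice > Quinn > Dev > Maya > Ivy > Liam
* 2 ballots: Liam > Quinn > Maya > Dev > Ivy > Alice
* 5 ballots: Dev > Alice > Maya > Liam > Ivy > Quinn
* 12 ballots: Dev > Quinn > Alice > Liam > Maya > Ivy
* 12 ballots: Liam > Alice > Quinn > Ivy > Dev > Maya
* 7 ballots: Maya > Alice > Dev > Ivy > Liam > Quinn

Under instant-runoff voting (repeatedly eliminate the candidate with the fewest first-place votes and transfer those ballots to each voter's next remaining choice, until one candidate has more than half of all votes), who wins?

Quinn

Round 1: Maya 7, Quinn 9, Alice 6, Ivy 0, Dev 17, Liam 14. Ivy eliminated.
Round 2: Maya 7, Quinn 9, Alice 6, Dev 17, Liam 14. Alice eliminated.
Round 3: Maya 7, Quinn 15, Dev 17, Liam 14. Maya eliminated.
Round 4: Quinn 15, Dev 24, Liam 14. Liam eliminated.
Round 5: Quinn 29, Dev 24. Quinn has a majority (≥27).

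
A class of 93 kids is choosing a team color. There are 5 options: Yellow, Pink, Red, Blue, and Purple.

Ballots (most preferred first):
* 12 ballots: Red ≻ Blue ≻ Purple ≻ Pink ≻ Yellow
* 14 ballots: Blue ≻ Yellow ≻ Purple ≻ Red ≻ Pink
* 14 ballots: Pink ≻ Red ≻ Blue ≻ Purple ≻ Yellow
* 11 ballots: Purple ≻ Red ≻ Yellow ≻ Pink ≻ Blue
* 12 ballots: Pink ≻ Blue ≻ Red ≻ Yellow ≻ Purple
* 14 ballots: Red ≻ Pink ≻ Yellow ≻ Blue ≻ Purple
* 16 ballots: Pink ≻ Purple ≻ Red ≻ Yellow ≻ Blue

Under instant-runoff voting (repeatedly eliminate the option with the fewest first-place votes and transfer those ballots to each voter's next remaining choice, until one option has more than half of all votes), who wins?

Red

Round 1: Yellow 0, Pink 42, Red 26, Blue 14, Purple 11. Yellow eliminated.
Round 2: Pink 42, Red 26, Blue 14, Purple 11. Purple eliminated.
Round 3: Pink 42, Red 37, Blue 14. Blue eliminated.
Round 4: Pink 42, Red 51. Red has a majority (≥47).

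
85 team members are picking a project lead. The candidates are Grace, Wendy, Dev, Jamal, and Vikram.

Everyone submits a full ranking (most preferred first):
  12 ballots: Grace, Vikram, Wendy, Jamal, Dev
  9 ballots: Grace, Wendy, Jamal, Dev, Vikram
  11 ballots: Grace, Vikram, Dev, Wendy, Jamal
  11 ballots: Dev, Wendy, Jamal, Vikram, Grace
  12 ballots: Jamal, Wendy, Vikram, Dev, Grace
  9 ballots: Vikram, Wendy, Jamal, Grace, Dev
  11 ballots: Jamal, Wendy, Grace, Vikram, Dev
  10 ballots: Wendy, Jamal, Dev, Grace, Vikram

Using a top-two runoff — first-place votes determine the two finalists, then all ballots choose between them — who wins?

Round 1 first-place votes: Grace 32, Wendy 10, Dev 11, Jamal 23, Vikram 9. Grace and Jamal advance.
Runoff: Grace is ranked above Jamal on 32 ballots, Jamal above Grace on 53.

Jamal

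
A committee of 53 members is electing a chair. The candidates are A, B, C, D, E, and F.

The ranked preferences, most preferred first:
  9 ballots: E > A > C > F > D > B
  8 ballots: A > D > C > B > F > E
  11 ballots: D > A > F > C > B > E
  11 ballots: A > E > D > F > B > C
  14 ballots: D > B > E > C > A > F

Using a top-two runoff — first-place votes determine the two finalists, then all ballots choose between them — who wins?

Round 1 first-place votes: A 19, B 0, C 0, D 25, E 9, F 0. D and A advance.
Runoff: D is ranked above A on 25 ballots, A above D on 28.

A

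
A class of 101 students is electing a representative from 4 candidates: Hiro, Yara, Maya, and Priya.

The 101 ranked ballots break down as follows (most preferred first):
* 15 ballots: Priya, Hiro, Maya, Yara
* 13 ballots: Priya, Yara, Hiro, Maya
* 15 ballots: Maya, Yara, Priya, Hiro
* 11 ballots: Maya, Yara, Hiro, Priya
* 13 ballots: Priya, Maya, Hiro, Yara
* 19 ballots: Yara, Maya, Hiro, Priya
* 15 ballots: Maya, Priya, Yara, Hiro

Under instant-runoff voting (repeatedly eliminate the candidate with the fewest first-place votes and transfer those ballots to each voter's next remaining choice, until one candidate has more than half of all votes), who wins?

Round 1: Hiro 0, Yara 19, Maya 41, Priya 41. Hiro eliminated.
Round 2: Yara 19, Maya 41, Priya 41. Yara eliminated.
Round 3: Maya 60, Priya 41. Maya has a majority (≥51).

Maya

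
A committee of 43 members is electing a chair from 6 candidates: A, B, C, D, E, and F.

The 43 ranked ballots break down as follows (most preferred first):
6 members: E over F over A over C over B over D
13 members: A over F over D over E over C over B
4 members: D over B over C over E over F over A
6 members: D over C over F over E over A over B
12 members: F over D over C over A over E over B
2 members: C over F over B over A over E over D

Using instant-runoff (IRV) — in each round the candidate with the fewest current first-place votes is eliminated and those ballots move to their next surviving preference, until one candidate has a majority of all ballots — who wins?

F

Round 1: A 13, B 0, C 2, D 10, E 6, F 12. B eliminated.
Round 2: A 13, C 2, D 10, E 6, F 12. C eliminated.
Round 3: A 13, D 10, E 6, F 14. E eliminated.
Round 4: A 13, D 10, F 20. D eliminated.
Round 5: A 13, F 30. F has a majority (≥22).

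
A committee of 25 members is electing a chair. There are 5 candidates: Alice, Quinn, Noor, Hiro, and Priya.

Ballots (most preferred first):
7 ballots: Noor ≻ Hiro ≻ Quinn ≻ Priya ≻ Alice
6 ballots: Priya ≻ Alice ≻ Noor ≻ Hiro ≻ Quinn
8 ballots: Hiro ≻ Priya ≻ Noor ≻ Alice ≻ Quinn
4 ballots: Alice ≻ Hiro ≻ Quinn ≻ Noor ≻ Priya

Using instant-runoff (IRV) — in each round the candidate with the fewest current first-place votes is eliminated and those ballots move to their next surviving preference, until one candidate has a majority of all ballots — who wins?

Noor

Round 1: Alice 4, Quinn 0, Noor 7, Hiro 8, Priya 6. Quinn eliminated.
Round 2: Alice 4, Noor 7, Hiro 8, Priya 6. Alice eliminated.
Round 3: Noor 7, Hiro 12, Priya 6. Priya eliminated.
Round 4: Noor 13, Hiro 12. Noor has a majority (≥13).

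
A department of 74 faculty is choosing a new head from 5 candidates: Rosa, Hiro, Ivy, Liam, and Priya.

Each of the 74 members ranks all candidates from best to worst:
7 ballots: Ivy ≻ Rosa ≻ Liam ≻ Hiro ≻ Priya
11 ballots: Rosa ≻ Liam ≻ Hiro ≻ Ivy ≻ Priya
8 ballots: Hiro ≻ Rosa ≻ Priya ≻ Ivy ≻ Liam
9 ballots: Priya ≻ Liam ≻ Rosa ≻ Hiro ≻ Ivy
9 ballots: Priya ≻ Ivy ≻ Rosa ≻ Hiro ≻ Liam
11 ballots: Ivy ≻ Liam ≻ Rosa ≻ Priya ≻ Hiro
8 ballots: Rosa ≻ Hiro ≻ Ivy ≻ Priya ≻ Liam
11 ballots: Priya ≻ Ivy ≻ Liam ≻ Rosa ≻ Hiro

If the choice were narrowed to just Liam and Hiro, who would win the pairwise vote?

Liam

Liam is ranked above Hiro on 49 ballots; Hiro above Liam on 25.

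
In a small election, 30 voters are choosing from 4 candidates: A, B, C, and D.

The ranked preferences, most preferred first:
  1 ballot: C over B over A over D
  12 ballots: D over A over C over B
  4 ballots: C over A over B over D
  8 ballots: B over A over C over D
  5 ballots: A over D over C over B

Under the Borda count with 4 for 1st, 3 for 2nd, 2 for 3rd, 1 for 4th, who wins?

A: 1×2 + 12×3 + 4×3 + 8×3 + 5×4 = 94
B: 1×3 + 12×1 + 4×2 + 8×4 + 5×1 = 60
C: 1×4 + 12×2 + 4×4 + 8×2 + 5×2 = 70
D: 1×1 + 12×4 + 4×1 + 8×1 + 5×3 = 76

A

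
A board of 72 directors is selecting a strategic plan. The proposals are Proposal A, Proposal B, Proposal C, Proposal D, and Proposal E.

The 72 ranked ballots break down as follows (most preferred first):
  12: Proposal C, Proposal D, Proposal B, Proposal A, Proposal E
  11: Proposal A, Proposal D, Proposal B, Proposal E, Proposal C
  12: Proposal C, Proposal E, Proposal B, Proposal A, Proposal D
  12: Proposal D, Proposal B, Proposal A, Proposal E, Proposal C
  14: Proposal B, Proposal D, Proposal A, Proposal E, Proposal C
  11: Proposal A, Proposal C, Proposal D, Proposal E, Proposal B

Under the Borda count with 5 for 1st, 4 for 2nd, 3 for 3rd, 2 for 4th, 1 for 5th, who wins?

Proposal A: 12×2 + 11×5 + 12×2 + 12×3 + 14×3 + 11×5 = 236
Proposal B: 12×3 + 11×3 + 12×3 + 12×4 + 14×5 + 11×1 = 234
Proposal C: 12×5 + 11×1 + 12×5 + 12×1 + 14×1 + 11×4 = 201
Proposal D: 12×4 + 11×4 + 12×1 + 12×5 + 14×4 + 11×3 = 253
Proposal E: 12×1 + 11×2 + 12×4 + 12×2 + 14×2 + 11×2 = 156

Proposal D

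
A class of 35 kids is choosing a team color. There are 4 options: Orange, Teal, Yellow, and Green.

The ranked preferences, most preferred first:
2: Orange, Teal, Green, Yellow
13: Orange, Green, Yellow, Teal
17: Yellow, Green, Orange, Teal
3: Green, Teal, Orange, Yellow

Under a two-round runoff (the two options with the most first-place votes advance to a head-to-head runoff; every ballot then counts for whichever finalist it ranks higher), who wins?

Orange

Round 1 first-place votes: Orange 15, Teal 0, Yellow 17, Green 3. Yellow and Orange advance.
Runoff: Yellow is ranked above Orange on 17 ballots, Orange above Yellow on 18.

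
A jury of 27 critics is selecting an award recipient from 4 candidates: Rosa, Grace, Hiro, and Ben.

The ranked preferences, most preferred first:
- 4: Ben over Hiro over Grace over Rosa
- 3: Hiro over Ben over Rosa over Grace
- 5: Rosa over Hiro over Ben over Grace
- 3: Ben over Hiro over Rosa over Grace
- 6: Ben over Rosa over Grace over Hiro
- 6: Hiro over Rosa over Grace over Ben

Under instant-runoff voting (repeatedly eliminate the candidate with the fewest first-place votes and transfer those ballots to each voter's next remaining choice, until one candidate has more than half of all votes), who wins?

Hiro

Round 1: Rosa 5, Grace 0, Hiro 9, Ben 13. Grace eliminated.
Round 2: Rosa 5, Hiro 9, Ben 13. Rosa eliminated.
Round 3: Hiro 14, Ben 13. Hiro has a majority (≥14).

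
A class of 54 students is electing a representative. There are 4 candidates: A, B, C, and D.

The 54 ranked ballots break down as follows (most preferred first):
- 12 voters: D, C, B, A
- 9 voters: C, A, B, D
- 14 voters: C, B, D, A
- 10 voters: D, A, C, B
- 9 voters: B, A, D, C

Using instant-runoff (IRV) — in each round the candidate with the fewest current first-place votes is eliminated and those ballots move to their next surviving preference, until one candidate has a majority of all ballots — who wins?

Round 1: A 0, B 9, C 23, D 22. A eliminated.
Round 2: B 9, C 23, D 22. B eliminated.
Round 3: C 23, D 31. D has a majority (≥28).

D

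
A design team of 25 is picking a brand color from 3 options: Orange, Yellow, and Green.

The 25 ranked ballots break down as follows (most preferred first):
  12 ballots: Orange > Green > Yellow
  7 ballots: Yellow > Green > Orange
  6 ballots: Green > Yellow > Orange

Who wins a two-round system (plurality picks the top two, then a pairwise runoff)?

Round 1 first-place votes: Orange 12, Yellow 7, Green 6. Orange and Yellow advance.
Runoff: Orange is ranked above Yellow on 12 ballots, Yellow above Orange on 13.

Yellow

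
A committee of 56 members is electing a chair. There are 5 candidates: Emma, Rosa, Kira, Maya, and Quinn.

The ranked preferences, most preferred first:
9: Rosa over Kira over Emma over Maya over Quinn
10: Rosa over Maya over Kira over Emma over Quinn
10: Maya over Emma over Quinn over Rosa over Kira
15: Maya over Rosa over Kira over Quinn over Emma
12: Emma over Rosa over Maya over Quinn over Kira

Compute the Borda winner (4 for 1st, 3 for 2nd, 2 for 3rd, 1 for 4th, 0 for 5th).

Rosa

Emma: 9×2 + 10×1 + 10×3 + 15×0 + 12×4 = 106
Rosa: 9×4 + 10×4 + 10×1 + 15×3 + 12×3 = 167
Kira: 9×3 + 10×2 + 10×0 + 15×2 + 12×0 = 77
Maya: 9×1 + 10×3 + 10×4 + 15×4 + 12×2 = 163
Quinn: 9×0 + 10×0 + 10×2 + 15×1 + 12×1 = 47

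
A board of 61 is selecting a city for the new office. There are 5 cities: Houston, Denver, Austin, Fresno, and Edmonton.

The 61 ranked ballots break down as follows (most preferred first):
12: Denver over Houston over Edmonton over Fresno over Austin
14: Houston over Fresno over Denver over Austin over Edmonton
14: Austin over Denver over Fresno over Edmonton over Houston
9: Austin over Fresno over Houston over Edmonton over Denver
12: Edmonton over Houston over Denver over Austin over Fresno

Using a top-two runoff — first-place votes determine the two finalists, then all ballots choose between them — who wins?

Round 1 first-place votes: Houston 14, Denver 12, Austin 23, Fresno 0, Edmonton 12. Austin and Houston advance.
Runoff: Austin is ranked above Houston on 23 ballots, Houston above Austin on 38.

Houston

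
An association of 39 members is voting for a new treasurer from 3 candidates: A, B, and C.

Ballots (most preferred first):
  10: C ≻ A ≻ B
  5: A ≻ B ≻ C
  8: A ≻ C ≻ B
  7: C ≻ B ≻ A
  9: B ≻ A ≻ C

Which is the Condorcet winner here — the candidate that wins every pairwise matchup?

A

A vs B: 23–16
A vs C: 22–17
A beats every other candidate.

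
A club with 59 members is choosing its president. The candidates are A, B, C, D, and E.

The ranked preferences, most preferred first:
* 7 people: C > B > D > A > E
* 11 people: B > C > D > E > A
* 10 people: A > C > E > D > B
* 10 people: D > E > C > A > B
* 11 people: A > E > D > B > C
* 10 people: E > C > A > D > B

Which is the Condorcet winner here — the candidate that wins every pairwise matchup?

E

E vs A: 31–28
E vs B: 41–18
E vs C: 31–28
E vs D: 31–28
E beats every other candidate.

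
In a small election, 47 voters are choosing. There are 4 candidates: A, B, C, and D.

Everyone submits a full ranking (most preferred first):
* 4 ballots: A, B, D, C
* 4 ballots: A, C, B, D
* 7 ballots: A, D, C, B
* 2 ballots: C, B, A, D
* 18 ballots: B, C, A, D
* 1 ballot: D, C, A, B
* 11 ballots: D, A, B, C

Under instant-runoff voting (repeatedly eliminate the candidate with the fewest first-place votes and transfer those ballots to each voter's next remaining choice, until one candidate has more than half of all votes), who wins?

A

Round 1: A 15, B 18, C 2, D 12. C eliminated.
Round 2: A 15, B 20, D 12. D eliminated.
Round 3: A 27, B 20. A has a majority (≥24).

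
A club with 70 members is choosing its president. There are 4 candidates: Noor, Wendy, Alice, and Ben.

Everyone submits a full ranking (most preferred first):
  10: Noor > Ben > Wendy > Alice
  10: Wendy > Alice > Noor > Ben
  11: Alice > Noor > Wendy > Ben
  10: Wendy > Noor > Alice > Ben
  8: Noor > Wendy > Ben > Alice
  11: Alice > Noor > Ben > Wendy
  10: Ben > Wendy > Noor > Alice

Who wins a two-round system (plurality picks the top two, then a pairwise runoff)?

Round 1 first-place votes: Noor 18, Wendy 20, Alice 22, Ben 10. Alice and Wendy advance.
Runoff: Alice is ranked above Wendy on 22 ballots, Wendy above Alice on 48.

Wendy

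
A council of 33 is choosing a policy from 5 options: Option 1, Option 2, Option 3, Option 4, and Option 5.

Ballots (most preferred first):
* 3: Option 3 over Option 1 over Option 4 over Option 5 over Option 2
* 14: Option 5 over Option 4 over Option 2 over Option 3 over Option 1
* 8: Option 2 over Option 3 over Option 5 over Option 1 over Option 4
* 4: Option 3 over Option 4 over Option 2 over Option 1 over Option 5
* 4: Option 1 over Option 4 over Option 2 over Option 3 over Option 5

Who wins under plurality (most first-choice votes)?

Option 5

First-place votes: Option 1 4, Option 2 8, Option 3 7, Option 4 0, Option 5 14.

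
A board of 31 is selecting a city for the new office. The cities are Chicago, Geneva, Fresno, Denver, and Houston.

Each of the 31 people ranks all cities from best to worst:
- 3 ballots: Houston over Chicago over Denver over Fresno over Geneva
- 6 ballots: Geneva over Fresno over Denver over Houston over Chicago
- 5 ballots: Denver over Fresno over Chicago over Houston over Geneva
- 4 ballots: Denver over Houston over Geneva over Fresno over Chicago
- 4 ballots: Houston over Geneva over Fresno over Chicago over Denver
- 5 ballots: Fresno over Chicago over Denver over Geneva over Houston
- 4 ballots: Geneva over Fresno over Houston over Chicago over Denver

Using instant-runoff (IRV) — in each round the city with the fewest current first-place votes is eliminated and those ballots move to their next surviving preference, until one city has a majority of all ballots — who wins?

Round 1: Chicago 0, Geneva 10, Fresno 5, Denver 9, Houston 7. Chicago eliminated.
Round 2: Geneva 10, Fresno 5, Denver 9, Houston 7. Fresno eliminated.
Round 3: Geneva 10, Denver 14, Houston 7. Houston eliminated.
Round 4: Geneva 14, Denver 17. Denver has a majority (≥16).

Denver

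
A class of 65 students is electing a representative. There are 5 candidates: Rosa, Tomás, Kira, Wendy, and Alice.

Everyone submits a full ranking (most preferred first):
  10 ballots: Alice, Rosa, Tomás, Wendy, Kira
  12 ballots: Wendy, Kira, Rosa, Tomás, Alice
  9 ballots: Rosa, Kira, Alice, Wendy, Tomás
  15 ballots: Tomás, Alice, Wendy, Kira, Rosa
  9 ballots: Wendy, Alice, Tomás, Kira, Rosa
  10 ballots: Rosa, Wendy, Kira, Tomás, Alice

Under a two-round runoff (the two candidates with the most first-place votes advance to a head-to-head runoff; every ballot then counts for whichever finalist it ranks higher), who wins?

Round 1 first-place votes: Rosa 19, Tomás 15, Kira 0, Wendy 21, Alice 10. Wendy and Rosa advance.
Runoff: Wendy is ranked above Rosa on 36 ballots, Rosa above Wendy on 29.

Wendy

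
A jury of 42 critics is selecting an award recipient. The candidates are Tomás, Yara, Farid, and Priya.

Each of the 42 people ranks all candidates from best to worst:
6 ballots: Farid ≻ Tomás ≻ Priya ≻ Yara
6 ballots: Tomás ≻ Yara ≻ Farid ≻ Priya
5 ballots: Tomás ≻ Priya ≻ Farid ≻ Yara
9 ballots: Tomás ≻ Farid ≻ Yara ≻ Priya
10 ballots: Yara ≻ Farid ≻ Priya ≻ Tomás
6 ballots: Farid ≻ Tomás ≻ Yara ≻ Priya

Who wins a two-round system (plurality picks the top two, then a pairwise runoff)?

Round 1 first-place votes: Tomás 20, Yara 10, Farid 12, Priya 0. Tomás and Farid advance.
Runoff: Tomás is ranked above Farid on 20 ballots, Farid above Tomás on 22.

Farid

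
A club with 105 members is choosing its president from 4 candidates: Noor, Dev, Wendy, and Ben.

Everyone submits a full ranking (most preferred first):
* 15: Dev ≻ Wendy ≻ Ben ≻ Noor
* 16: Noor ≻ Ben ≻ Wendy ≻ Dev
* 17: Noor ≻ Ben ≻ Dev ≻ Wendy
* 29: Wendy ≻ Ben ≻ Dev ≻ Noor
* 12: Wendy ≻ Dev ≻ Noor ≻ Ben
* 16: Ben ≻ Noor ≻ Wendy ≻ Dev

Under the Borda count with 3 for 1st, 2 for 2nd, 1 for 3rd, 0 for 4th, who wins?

Ben

Noor: 15×0 + 16×3 + 17×3 + 29×0 + 12×1 + 16×2 = 143
Dev: 15×3 + 16×0 + 17×1 + 29×1 + 12×2 + 16×0 = 115
Wendy: 15×2 + 16×1 + 17×0 + 29×3 + 12×3 + 16×1 = 185
Ben: 15×1 + 16×2 + 17×2 + 29×2 + 12×0 + 16×3 = 187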